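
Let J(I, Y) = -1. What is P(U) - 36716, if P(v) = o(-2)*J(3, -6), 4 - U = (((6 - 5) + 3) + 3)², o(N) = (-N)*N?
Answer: -36712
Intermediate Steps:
o(N) = -N²
U = -45 (U = 4 - (((6 - 5) + 3) + 3)² = 4 - ((1 + 3) + 3)² = 4 - (4 + 3)² = 4 - 1*7² = 4 - 1*49 = 4 - 49 = -45)
P(v) = 4 (P(v) = -1*(-2)²*(-1) = -1*4*(-1) = -4*(-1) = 4)
P(U) - 36716 = 4 - 36716 = -36712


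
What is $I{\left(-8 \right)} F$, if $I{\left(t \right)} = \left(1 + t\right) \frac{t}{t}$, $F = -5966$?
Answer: $41762$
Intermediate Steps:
$I{\left(t \right)} = 1 + t$ ($I{\left(t \right)} = \left(1 + t\right) 1 = 1 + t$)
$I{\left(-8 \right)} F = \left(1 - 8\right) \left(-5966\right) = \left(-7\right) \left(-5966\right) = 41762$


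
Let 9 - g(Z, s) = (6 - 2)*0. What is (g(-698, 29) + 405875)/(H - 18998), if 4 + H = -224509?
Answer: -405884/243511 ≈ -1.6668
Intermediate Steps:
H = -224513 (H = -4 - 224509 = -224513)
g(Z, s) = 9 (g(Z, s) = 9 - (6 - 2)*0 = 9 - 4*0 = 9 - 1*0 = 9 + 0 = 9)
(g(-698, 29) + 405875)/(H - 18998) = (9 + 405875)/(-224513 - 18998) = 405884/(-243511) = 405884*(-1/243511) = -405884/243511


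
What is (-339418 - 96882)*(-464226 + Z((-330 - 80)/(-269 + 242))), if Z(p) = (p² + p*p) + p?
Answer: 147501461069200/729 ≈ 2.0233e+11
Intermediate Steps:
Z(p) = p + 2*p² (Z(p) = (p² + p²) + p = 2*p² + p = p + 2*p²)
(-339418 - 96882)*(-464226 + Z((-330 - 80)/(-269 + 242))) = (-339418 - 96882)*(-464226 + ((-330 - 80)/(-269 + 242))*(1 + 2*((-330 - 80)/(-269 + 242)))) = -436300*(-464226 + (-410/(-27))*(1 + 2*(-410/(-27)))) = -436300*(-464226 + (-410*(-1/27))*(1 + 2*(-410*(-1/27)))) = -436300*(-464226 + 410*(1 + 2*(410/27))/27) = -436300*(-464226 + 410*(1 + 820/27)/27) = -436300*(-464226 + (410/27)*(847/27)) = -436300*(-464226 + 347270/729) = -436300*(-338073484/729) = 147501461069200/729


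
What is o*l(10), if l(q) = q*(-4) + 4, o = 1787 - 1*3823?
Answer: 73296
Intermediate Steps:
o = -2036 (o = 1787 - 3823 = -2036)
l(q) = 4 - 4*q (l(q) = -4*q + 4 = 4 - 4*q)
o*l(10) = -2036*(4 - 4*10) = -2036*(4 - 40) = -2036*(-36) = 73296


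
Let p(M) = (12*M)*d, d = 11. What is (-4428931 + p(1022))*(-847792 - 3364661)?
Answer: 18088386918231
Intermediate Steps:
p(M) = 132*M (p(M) = (12*M)*11 = 132*M)
(-4428931 + p(1022))*(-847792 - 3364661) = (-4428931 + 132*1022)*(-847792 - 3364661) = (-4428931 + 134904)*(-4212453) = -4294027*(-4212453) = 18088386918231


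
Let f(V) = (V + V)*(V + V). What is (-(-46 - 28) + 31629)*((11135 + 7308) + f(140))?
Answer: 3070213629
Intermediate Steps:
f(V) = 4*V² (f(V) = (2*V)*(2*V) = 4*V²)
(-(-46 - 28) + 31629)*((11135 + 7308) + f(140)) = (-(-46 - 28) + 31629)*((11135 + 7308) + 4*140²) = (-1*(-74) + 31629)*(18443 + 4*19600) = (74 + 31629)*(18443 + 78400) = 31703*96843 = 3070213629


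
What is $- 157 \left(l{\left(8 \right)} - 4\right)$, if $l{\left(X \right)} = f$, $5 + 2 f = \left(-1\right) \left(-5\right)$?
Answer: $628$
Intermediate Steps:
$f = 0$ ($f = - \frac{5}{2} + \frac{\left(-1\right) \left(-5\right)}{2} = - \frac{5}{2} + \frac{1}{2} \cdot 5 = - \frac{5}{2} + \frac{5}{2} = 0$)
$l{\left(X \right)} = 0$
$- 157 \left(l{\left(8 \right)} - 4\right) = - 157 \left(0 - 4\right) = \left(-157\right) \left(-4\right) = 628$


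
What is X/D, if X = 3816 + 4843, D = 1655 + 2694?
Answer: 8659/4349 ≈ 1.9910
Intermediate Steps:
D = 4349
X = 8659
X/D = 8659/4349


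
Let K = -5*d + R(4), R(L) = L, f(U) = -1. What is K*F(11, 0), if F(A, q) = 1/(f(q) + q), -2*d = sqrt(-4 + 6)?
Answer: -4 - 5*sqrt(2)/2 ≈ -7.5355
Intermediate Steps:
d = -sqrt(2)/2 (d = -sqrt(-4 + 6)/2 = -sqrt(2)/2 ≈ -0.70711)
K = 4 + 5*sqrt(2)/2 (K = -(-5)*sqrt(2)/2 + 4 = 5*sqrt(2)/2 + 4 = 4 + 5*sqrt(2)/2 ≈ 7.5355)
F(A, q) = 1/(-1 + q)
K*F(11, 0) = (4 + 5*sqrt(2)/2)/(-1 + 0) = (4 + 5*sqrt(2)/2)/(-1) = (4 + 5*sqrt(2)/2)*(-1) = -4 - 5*sqrt(2)/2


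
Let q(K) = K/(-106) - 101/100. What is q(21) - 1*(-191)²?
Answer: -193355703/5300 ≈ -36482.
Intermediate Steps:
q(K) = -101/100 - K/106 (q(K) = K*(-1/106) - 101*1/100 = -K/106 - 101/100 = -101/100 - K/106)
q(21) - 1*(-191)² = (-101/100 - 1/106*21) - 1*(-191)² = (-101/100 - 21/106) - 1*36481 = -6403/5300 - 36481 = -193355703/5300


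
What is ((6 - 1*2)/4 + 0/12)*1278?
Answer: 1278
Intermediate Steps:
((6 - 1*2)/4 + 0/12)*1278 = ((6 - 2)*(¼) + 0*(1/12))*1278 = (4*(¼) + 0)*1278 = (1 + 0)*1278 = 1*1278 = 1278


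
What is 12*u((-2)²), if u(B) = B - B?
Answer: 0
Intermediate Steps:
u(B) = 0
12*u((-2)²) = 12*0 = 0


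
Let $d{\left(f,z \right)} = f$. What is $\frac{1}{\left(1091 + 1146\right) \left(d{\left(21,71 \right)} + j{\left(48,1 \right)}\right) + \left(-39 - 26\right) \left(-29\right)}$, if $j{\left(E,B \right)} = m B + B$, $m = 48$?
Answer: $\frac{1}{158475} \approx 6.3101 \cdot 10^{-6}$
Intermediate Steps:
$j{\left(E,B \right)} = 49 B$ ($j{\left(E,B \right)} = 48 B + B = 49 B$)
$\frac{1}{\left(1091 + 1146\right) \left(d{\left(21,71 \right)} + j{\left(48,1 \right)}\right) + \left(-39 - 26\right) \left(-29\right)} = \frac{1}{\left(1091 + 1146\right) \left(21 + 49 \cdot 1\right) + \left(-39 - 26\right) \left(-29\right)} = \frac{1}{2237 \left(21 + 49\right) - -1885} = \frac{1}{2237 \cdot 70 + 1885} = \frac{1}{156590 + 1885} = \frac{1}{158475}$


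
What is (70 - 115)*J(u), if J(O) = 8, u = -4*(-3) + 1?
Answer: -360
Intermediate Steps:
u = 13 (u = 12 + 1 = 13)
(70 - 115)*J(u) = (70 - 115)*8 = -45*8 = -360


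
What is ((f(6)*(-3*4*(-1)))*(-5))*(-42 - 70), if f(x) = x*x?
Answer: 241920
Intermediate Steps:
f(x) = x**2
((f(6)*(-3*4*(-1)))*(-5))*(-42 - 70) = ((6**2*(-3*4*(-1)))*(-5))*(-42 - 70) = ((36*(-12*(-1)))*(-5))*(-112) = ((36*12)*(-5))*(-112) = (432*(-5))*(-112) = -2160*(-112) = 241920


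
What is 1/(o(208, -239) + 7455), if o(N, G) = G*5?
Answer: 1/6260 ≈ 0.00015974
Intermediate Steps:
o(N, G) = 5*G
1/(o(208, -239) + 7455) = 1/(5*(-239) + 7455) = 1/(-1195 + 7455) = 1/6260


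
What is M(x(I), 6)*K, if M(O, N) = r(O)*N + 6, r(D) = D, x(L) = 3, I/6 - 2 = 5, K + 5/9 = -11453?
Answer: -824656/3 ≈ -2.7489e+5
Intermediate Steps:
K = -103082/9 (K = -5/9 - 11453 = -103082/9 ≈ -11454.)
I = 42 (I = 12 + 6*5 = 12 + 30 = 42)
M(O, N) = 6 + N*O (M(O, N) = O*N + 6 = N*O + 6 = 6 + N*O)
M(x(I), 6)*K = (6 + 6*3)*(-103082/9) = (6 + 18)*(-103082/9) = 24*(-103082/9) = -824656/3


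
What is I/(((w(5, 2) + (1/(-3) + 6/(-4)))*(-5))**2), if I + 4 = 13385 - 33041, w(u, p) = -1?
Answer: -141552/1445 ≈ -97.960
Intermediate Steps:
I = -19660 (I = -4 + (13385 - 33041) = -4 - 19656 = -19660)
I/(((w(5, 2) + (1/(-3) + 6/(-4)))*(-5))**2) = -19660*1/(25*(-1 + (1/(-3) + 6/(-4)))**2) = -19660*1/(25*(-1 + (1*(-1/3) + 6*(-1/4)))**2) = -19660*1/(25*(-1 + (-1/3 - 3/2))**2) = -19660*1/(25*(-1 - 11/6)**2) = -19660/((-17/6*(-5))**2) = -19660/((85/6)**2) = -19660/7225/36 = -19660*36/7225 = -141552/1445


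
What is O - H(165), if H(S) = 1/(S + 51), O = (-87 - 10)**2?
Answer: 2032343/216 ≈ 9409.0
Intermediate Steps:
O = 9409 (O = (-97)**2 = 9409)
H(S) = 1/(51 + S)
O - H(165) = 9409 - 1/(51 + 165) = 9409 - 1/216 = 2032343/216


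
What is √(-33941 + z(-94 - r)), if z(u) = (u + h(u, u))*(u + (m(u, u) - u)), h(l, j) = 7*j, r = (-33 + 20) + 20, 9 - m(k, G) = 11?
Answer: 5*I*√1293 ≈ 179.79*I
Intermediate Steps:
m(k, G) = -2 (m(k, G) = 9 - 1*11 = 9 - 11 = -2)
r = 7 (r = -13 + 20 = 7)
z(u) = -16*u (z(u) = (u + 7*u)*(u + (-2 - u)) = (8*u)*(-2) = -16*u)
√(-33941 + z(-94 - r)) = √(-33941 - 16*(-94 - 1*7)) = √(-33941 - 16*(-94 - 7)) = √(-33941 - 16*(-101)) = √(-33941 + 1616) = √(-32325) = 5*I*√1293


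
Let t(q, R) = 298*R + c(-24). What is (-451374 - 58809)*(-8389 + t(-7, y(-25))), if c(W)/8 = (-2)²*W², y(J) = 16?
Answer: -7556320413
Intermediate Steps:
c(W) = 32*W² (c(W) = 8*((-2)²*W²) = 8*(4*W²) = 32*W²)
t(q, R) = 18432 + 298*R (t(q, R) = 298*R + 32*(-24)² = 298*R + 32*576 = 298*R + 18432 = 18432 + 298*R)
(-451374 - 58809)*(-8389 + t(-7, y(-25))) = (-451374 - 58809)*(-8389 + (18432 + 298*16)) = -510183*(-8389 + (18432 + 4768)) = -510183*(-8389 + 23200) = -510183*14811 = -7556320413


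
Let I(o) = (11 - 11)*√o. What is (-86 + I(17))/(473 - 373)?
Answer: -43/50 ≈ -0.86000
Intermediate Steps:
I(o) = 0 (I(o) = 0*√o = 0)
(-86 + I(17))/(473 - 373) = (-86 + 0)/(473 - 373) = -86/100 = -86*1/100 = -43/50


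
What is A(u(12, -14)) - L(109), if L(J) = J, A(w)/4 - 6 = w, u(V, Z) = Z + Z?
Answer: -197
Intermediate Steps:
u(V, Z) = 2*Z
A(w) = 24 + 4*w
A(u(12, -14)) - L(109) = (24 + 4*(2*(-14))) - 1*109 = (24 + 4*(-28)) - 109 = (24 - 112) - 109 = -88 - 109 = -197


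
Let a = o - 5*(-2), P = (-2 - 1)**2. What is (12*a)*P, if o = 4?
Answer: 1512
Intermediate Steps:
P = 9 (P = (-3)**2 = 9)
a = 14 (a = 4 - 5*(-2) = 4 + 10 = 14)
(12*a)*P = (12*14)*9 = 168*9 = 1512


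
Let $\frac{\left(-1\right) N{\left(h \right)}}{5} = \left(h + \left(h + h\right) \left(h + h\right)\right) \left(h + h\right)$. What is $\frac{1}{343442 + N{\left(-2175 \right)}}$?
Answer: $\frac{1}{411517412192} \approx 2.43 \cdot 10^{-12}$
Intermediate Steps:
$N{\left(h \right)} = - 10 h \left(h + 4 h^{2}\right)$ ($N{\left(h \right)} = - 5 \left(h + \left(h + h\right) \left(h + h\right)\right) \left(h + h\right) = - 5 \left(h + 2 h 2 h\right) 2 h = - 5 \left(h + 4 h^{2}\right) 2 h = - 5 \cdot 2 h \left(h + 4 h^{2}\right) = - 10 h \left(h + 4 h^{2}\right)$)
$\frac{1}{343442 + N{\left(-2175 \right)}} = \frac{1}{343442 + \left(-2175\right)^{2} \left(-10 - -87000\right)} = \frac{1}{343442 + 4730625 \left(-10 + 87000\right)} = \frac{1}{343442 + 4730625 \cdot 86990} = \frac{1}{343442 + 411517068750} = \frac{1}{411517412192}$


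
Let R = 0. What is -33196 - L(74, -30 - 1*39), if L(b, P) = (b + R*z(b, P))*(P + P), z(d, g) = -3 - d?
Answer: -22984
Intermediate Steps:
L(b, P) = 2*P*b (L(b, P) = (b + 0*(-3 - b))*(P + P) = (b + 0)*(2*P) = b*(2*P) = 2*P*b)
-33196 - L(74, -30 - 1*39) = -33196 - 2*(-30 - 1*39)*74 = -33196 - 2*(-30 - 39)*74 = -33196 - 2*(-69)*74 = -33196 - 1*(-10212) = -33196 + 10212 = -22984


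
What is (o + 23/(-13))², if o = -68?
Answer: 822649/169 ≈ 4867.7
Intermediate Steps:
(o + 23/(-13))² = (-68 + 23/(-13))² = (-68 + 23*(-1/13))² = (-68 - 23/13)² = (-907/13)² = 822649/169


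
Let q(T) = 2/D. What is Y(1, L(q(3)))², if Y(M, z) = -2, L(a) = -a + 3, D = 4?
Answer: 4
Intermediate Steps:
q(T) = ½ (q(T) = 2/4 = 2*(¼) = ½)
L(a) = 3 - a
Y(1, L(q(3)))² = (-2)² = 4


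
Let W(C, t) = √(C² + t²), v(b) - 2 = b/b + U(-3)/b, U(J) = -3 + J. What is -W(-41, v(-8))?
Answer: -√27121/4 ≈ -41.171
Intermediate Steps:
v(b) = 3 - 6/b (v(b) = 2 + (b/b + (-3 - 3)/b) = 2 + (1 - 6/b) = 3 - 6/b)
-W(-41, v(-8)) = -√((-41)² + (3 - 6/(-8))²) = -√(1681 + (3 - 6*(-⅛))²) = -√(1681 + (3 + ¾)²) = -√(1681 + (15/4)²) = -√(1681 + 225/16) = -√(27121/16) = -√27121/4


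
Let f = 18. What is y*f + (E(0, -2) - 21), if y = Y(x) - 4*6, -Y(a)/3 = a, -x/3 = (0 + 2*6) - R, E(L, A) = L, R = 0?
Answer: 1491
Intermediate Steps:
x = -36 (x = -3*((0 + 2*6) - 1*0) = -3*((0 + 12) + 0) = -3*(12 + 0) = -3*12 = -36)
Y(a) = -3*a
y = 84 (y = -3*(-36) - 4*6 = 108 - 24 = 84)
y*f + (E(0, -2) - 21) = 84*18 + (0 - 21) = 1512 - 21 = 1491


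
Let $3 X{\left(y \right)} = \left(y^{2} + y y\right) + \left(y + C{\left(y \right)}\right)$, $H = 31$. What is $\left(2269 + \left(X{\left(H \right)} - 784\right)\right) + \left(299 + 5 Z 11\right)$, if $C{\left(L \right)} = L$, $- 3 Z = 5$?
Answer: $\frac{7061}{3} \approx 2353.7$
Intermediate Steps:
$Z = - \frac{5}{3}$ ($Z = \left(- \frac{1}{3}\right) 5 = - \frac{5}{3} \approx -1.6667$)
$X{\left(y \right)} = \frac{2 y}{3} + \frac{2 y^{2}}{3}$ ($X{\left(y \right)} = \frac{\left(y^{2} + y y\right) + \left(y + y\right)}{3} = \frac{\left(y^{2} + y^{2}\right) + 2 y}{3} = \frac{2 y^{2} + 2 y}{3} = \frac{2 y + 2 y^{2}}{3} = \frac{2 y}{3} + \frac{2 y^{2}}{3}$)
$\left(2269 + \left(X{\left(H \right)} - 784\right)\right) + \left(299 + 5 Z 11\right) = \left(2269 + \left(\frac{2}{3} \cdot 31 \left(1 + 31\right) - 784\right)\right) + \left(299 + 5 \left(- \frac{5}{3}\right) 11\right) = \left(2269 - \left(784 - \frac{1984}{3}\right)\right) + \left(299 - \frac{275}{3}\right) = \left(2269 + \left(\frac{1984}{3} - 784\right)\right) + \left(299 - \frac{275}{3}\right) = \left(2269 - \frac{368}{3}\right) + \frac{622}{3} = \frac{6439}{3} + \frac{622}{3} = \frac{7061}{3}$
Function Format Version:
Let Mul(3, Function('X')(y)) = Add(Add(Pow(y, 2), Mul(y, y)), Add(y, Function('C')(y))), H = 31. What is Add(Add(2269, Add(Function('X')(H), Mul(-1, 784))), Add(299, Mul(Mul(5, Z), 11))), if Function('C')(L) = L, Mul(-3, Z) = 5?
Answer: Rational(7061, 3) ≈ 2353.7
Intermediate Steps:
Z = Rational(-5, 3) (Z = Mul(Rational(-1, 3), 5) = Rational(-5, 3) ≈ -1.6667)
Function('X')(y) = Add(Mul(Rational(2, 3), y), Mul(Rational(2, 3), Pow(y, 2))) (Function('X')(y) = Mul(Rational(1, 3), Add(Add(Pow(y, 2), Mul(y, y)), Add(y, y))) = Mul(Rational(1, 3), Add(Add(Pow(y, 2), Pow(y, 2)), Mul(2, y))) = Mul(Rational(1, 3), Add(Mul(2, Pow(y, 2)), Mul(2, y))) = Mul(Rational(1, 3), Add(Mul(2, y), Mul(2, Pow(y, 2)))) = Add(Mul(Rational(2, 3), y), Mul(Rational(2, 3), Pow(y, 2))))
Add(Add(2269, Add(Function('X')(H), Mul(-1, 784))), Add(299, Mul(Mul(5, Z), 11))) = Add(Add(2269, Add(Mul(Rational(2, 3), 31, Add(1, 31)), Mul(-1, 784))), Add(299, Mul(Mul(5, Rational(-5, 3)), 11))) = Add(Add(2269, Add(Mul(Rational(2, 3), 31, 32), -784)), Add(299, Mul(Rational(-25, 3), 11))) = Add(Add(2269, Add(Rational(1984, 3), -784)), Add(299, Rational(-275, 3))) = Add(Add(2269, Rational(-368, 3)), Rational(622, 3)) = Add(Rational(6439, 3), Rational(622, 3)) = Rational(7061, 3)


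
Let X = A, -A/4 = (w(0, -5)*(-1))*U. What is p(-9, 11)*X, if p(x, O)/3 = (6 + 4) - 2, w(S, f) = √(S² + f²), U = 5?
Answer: 2400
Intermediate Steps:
p(x, O) = 24 (p(x, O) = 3*((6 + 4) - 2) = 3*(10 - 2) = 3*8 = 24)
A = 100 (A = -4*√(0² + (-5)²)*(-1)*5 = -4*√(0 + 25)*(-1)*5 = -4*√25*(-1)*5 = -4*5*(-1)*5 = -(-20)*5 = -4*(-25) = 100)
X = 100
p(-9, 11)*X = 24*100 = 2400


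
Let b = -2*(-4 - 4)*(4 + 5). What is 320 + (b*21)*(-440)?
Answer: -1330240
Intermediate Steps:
b = 144 (b = -(-16)*9 = -2*(-72) = 144)
320 + (b*21)*(-440) = 320 + (144*21)*(-440) = 320 + 3024*(-440) = 320 - 1330560 = -1330240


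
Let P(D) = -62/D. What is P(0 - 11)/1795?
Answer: 62/19745 ≈ 0.0031400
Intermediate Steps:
P(0 - 11)/1795 = -62/(0 - 11)/1795 = -62/(-11)*(1/1795) = -62*(-1/11)*(1/1795) = (62/11)*(1/1795) = 62/19745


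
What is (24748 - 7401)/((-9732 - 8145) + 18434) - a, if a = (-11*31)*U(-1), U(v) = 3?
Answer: 587158/557 ≈ 1054.1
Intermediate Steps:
a = -1023 (a = -11*31*3 = -341*3 = -1023)
(24748 - 7401)/((-9732 - 8145) + 18434) - a = (24748 - 7401)/((-9732 - 8145) + 18434) - 1*(-1023) = 17347/(-17877 + 18434) + 1023 = 17347/557 + 1023 = 587158/557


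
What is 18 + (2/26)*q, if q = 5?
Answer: 239/13 ≈ 18.385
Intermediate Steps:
18 + (2/26)*q = 18 + (2/26)*5 = 18 + (2*(1/26))*5 = 18 + (1/13)*5 = 18 + 5/13 = 239/13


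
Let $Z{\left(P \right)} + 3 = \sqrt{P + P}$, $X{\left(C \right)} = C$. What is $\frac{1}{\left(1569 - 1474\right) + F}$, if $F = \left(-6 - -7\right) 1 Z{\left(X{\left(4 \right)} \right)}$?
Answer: $\frac{23}{2114} - \frac{\sqrt{2}}{4228} \approx 0.010545$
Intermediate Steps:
$Z{\left(P \right)} = -3 + \sqrt{2} \sqrt{P}$ ($Z{\left(P \right)} = -3 + \sqrt{P + P} = -3 + \sqrt{2 P} = -3 + \sqrt{2} \sqrt{P}$)
$F = -3 + 2 \sqrt{2}$ ($F = \left(-6 - -7\right) 1 \left(-3 + \sqrt{2} \sqrt{4}\right) = \left(-6 + 7\right) 1 \left(-3 + \sqrt{2} \cdot 2\right) = 1 \cdot 1 \left(-3 + 2 \sqrt{2}\right) = 1 \left(-3 + 2 \sqrt{2}\right) = -3 + 2 \sqrt{2} \approx -0.17157$)
$\frac{1}{\left(1569 - 1474\right) + F} = \frac{1}{\left(1569 - 1474\right) - \left(3 - 2 \sqrt{2}\right)} = \frac{1}{95 - \left(3 - 2 \sqrt{2}\right)} = \frac{1}{92 + 2 \sqrt{2}}$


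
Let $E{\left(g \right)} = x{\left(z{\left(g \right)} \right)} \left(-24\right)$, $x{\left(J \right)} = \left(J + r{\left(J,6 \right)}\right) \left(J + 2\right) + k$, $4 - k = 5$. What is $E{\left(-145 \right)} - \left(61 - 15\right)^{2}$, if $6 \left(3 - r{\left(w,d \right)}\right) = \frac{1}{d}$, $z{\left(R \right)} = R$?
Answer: $- \frac{1468594}{3} \approx -4.8953 \cdot 10^{5}$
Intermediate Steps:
$r{\left(w,d \right)} = 3 - \frac{1}{6 d}$
$k = -1$ ($k = 4 - 5 = -1$)
$x{\left(J \right)} = -1 + \left(2 + J\right) \left(\frac{107}{36} + J\right)$ ($x{\left(J \right)} = \left(J + \left(3 - \frac{1}{6 \cdot 6}\right)\right) \left(J + 2\right) - 1 = \left(J + \left(3 - \frac{1}{36}\right)\right) \left(2 + J\right) - 1 = \left(J + \frac{107}{36}\right) \left(2 + J\right) - 1 = \left(\frac{107}{36} + J\right) \left(2 + J\right) - 1 = \left(2 + J\right) \left(\frac{107}{36} + J\right) - 1 = -1 + \left(2 + J\right) \left(\frac{107}{36} + J\right)$)
$E{\left(g \right)} = - \frac{356}{3} - 24 g^{2} - \frac{358 g}{3}$ ($E{\left(g \right)} = \left(\frac{89}{18} + g^{2} + \frac{179 g}{36}\right) \left(-24\right) = - \frac{356}{3} - 24 g^{2} - \frac{358 g}{3}$)
$E{\left(-145 \right)} - \left(61 - 15\right)^{2} = \left(- \frac{356}{3} - 24 \left(-145\right)^{2} - - \frac{51910}{3}\right) - \left(61 - 15\right)^{2} = \left(- \frac{356}{3} - 504600 + \frac{51910}{3}\right) - 46^{2} = \left(- \frac{356}{3} - 504600 + \frac{51910}{3}\right) - 2116 = - \frac{1462246}{3} - 2116 = - \frac{1468594}{3}$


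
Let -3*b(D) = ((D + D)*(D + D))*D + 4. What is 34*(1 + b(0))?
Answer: -34/3 ≈ -11.333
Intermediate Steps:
b(D) = -4/3 - 4*D**3/3 (b(D) = -(((D + D)*(D + D))*D + 4)/3 = -(((2*D)*(2*D))*D + 4)/3 = -((4*D**2)*D + 4)/3 = -(4*D**3 + 4)/3 = -(4 + 4*D**3)/3 = -4/3 - 4*D**3/3)
34*(1 + b(0)) = 34*(1 + (-4/3 - 4/3*0**3)) = 34*(1 + (-4/3 - 4/3*0)) = 34*(1 + (-4/3 + 0)) = 34*(1 - 4/3) = 34*(-1/3) = -34/3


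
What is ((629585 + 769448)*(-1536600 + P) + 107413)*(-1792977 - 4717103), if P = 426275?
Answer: 10112635936607784960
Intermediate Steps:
((629585 + 769448)*(-1536600 + P) + 107413)*(-1792977 - 4717103) = ((629585 + 769448)*(-1536600 + 426275) + 107413)*(-1792977 - 4717103) = (1399033*(-1110325) + 107413)*(-6510080) = (-1553381315725 + 107413)*(-6510080) = -1553381208312*(-6510080) = 10112635936607784960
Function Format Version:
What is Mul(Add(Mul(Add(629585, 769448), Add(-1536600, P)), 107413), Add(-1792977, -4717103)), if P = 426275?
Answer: 10112635936607784960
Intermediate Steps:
Mul(Add(Mul(Add(629585, 769448), Add(-1536600, P)), 107413), Add(-1792977, -4717103)) = Mul(Add(Mul(Add(629585, 769448), Add(-1536600, 426275)), 107413), Add(-1792977, -4717103)) = Mul(Add(Mul(1399033, -1110325), 107413), -6510080) = Mul(Add(-1553381315725, 107413), -6510080) = Mul(-1553381208312, -6510080) = 10112635936607784960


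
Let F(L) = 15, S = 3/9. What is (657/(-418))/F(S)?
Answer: -219/2090 ≈ -0.10478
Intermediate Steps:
S = 1/3 (S = 3*(1/9) = 1/3 ≈ 0.33333)
(657/(-418))/F(S) = (657/(-418))/15 = (657*(-1/418))*(1/15) = -657/418*1/15 = -219/2090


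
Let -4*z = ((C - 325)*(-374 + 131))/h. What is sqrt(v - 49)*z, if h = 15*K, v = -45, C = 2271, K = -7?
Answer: -11259*I*sqrt(94)/10 ≈ -10916.0*I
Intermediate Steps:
h = -105 (h = 15*(-7) = -105)
z = -11259/10 (z = -(2271 - 325)*(-374 + 131)/(4*(-105)) = -1946*(-243)*(-1)/(4*105) = -(-236439)*(-1)/(2*105) = -1/4*22518/5 = -11259/10 ≈ -1125.9)
sqrt(v - 49)*z = sqrt(-45 - 49)*(-11259/10) = sqrt(-94)*(-11259/10) = (I*sqrt(94))*(-11259/10) = -11259*I*sqrt(94)/10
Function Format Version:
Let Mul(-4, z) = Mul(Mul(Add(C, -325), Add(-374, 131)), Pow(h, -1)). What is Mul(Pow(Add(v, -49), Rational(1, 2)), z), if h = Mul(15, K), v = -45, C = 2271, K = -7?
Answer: Mul(Rational(-11259, 10), I, Pow(94, Rational(1, 2))) ≈ Mul(-10916., I)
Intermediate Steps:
h = -105 (h = Mul(15, -7) = -105)
z = Rational(-11259, 10) (z = Mul(Rational(-1, 4), Mul(Mul(Add(2271, -325), Add(-374, 131)), Pow(-105, -1))) = Mul(Rational(-1, 4), Mul(Mul(1946, -243), Rational(-1, 105))) = Mul(Rational(-1, 4), Mul(-472878, Rational(-1, 105))) = Mul(Rational(-1, 4), Rational(22518, 5)) = Rational(-11259, 10) ≈ -1125.9)
Mul(Pow(Add(v, -49), Rational(1, 2)), z) = Mul(Pow(Add(-45, -49), Rational(1, 2)), Rational(-11259, 10)) = Mul(Pow(-94, Rational(1, 2)), Rational(-11259, 10)) = Mul(Mul(I, Pow(94, Rational(1, 2))), Rational(-11259, 10)) = Mul(Rational(-11259, 10), I, Pow(94, Rational(1, 2)))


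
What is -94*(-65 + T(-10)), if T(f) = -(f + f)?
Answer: 4230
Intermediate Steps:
T(f) = -2*f
-94*(-65 + T(-10)) = -94*(-65 - 2*(-10)) = -94*(-65 + 20) = -94*(-45) = 4230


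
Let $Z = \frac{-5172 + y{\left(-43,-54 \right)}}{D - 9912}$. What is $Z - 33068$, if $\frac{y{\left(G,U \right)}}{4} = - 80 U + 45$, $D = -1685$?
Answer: $- \frac{383501884}{11597} \approx -33069.0$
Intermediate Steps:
$y{\left(G,U \right)} = 180 - 320 U$ ($y{\left(G,U \right)} = 4 \left(- 80 U + 45\right) = 4 \left(45 - 80 U\right) = 180 - 320 U$)
$Z = - \frac{12288}{11597}$ ($Z = \frac{-5172 + \left(180 - -17280\right)}{-1685 - 9912} = \frac{-5172 + \left(180 + 17280\right)}{-11597} = \left(-5172 + 17460\right) \left(- \frac{1}{11597}\right) = 12288 \left(- \frac{1}{11597}\right) = - \frac{12288}{11597} \approx -1.0596$)
$Z - 33068 = - \frac{12288}{11597} - 33068 = - \frac{383501884}{11597}$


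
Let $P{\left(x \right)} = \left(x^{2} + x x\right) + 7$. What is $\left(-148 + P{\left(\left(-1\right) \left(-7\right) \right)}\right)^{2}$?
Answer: $1849$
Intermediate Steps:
$P{\left(x \right)} = 7 + 2 x^{2}$ ($P{\left(x \right)} = \left(x^{2} + x^{2}\right) + 7 = 2 x^{2} + 7 = 7 + 2 x^{2}$)
$\left(-148 + P{\left(\left(-1\right) \left(-7\right) \right)}\right)^{2} = \left(-148 + \left(7 + 2 \left(\left(-1\right) \left(-7\right)\right)^{2}\right)\right)^{2} = \left(-148 + \left(7 + 2 \cdot 7^{2}\right)\right)^{2} = \left(-148 + \left(7 + 2 \cdot 49\right)\right)^{2} = \left(-148 + \left(7 + 98\right)\right)^{2} = \left(-148 + 105\right)^{2} = \left(-43\right)^{2} = 1849$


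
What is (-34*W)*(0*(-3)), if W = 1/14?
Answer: 0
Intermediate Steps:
W = 1/14 ≈ 0.071429
(-34*W)*(0*(-3)) = (-34*1/14)*(0*(-3)) = -17/7*0 = 0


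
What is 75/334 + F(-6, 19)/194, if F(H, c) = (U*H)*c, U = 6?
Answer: -106953/32398 ≈ -3.3012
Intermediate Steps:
F(H, c) = 6*H*c (F(H, c) = (6*H)*c = 6*H*c)
75/334 + F(-6, 19)/194 = 75/334 + (6*(-6)*19)/194 = 75*(1/334) - 684*1/194 = 75/334 - 342/97 = -106953/32398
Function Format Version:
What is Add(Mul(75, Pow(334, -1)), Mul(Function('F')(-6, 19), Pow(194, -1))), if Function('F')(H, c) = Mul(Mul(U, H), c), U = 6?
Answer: Rational(-106953, 32398) ≈ -3.3012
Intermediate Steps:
Function('F')(H, c) = Mul(6, H, c) (Function('F')(H, c) = Mul(Mul(6, H), c) = Mul(6, H, c))
Add(Mul(75, Pow(334, -1)), Mul(Function('F')(-6, 19), Pow(194, -1))) = Add(Mul(75, Pow(334, -1)), Mul(Mul(6, -6, 19), Pow(194, -1))) = Add(Mul(75, Rational(1, 334)), Mul(-684, Rational(1, 194))) = Add(Rational(75, 334), Rational(-342, 97)) = Rational(-106953, 32398)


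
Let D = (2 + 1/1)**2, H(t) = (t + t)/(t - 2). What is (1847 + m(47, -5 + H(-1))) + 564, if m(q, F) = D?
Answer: 2420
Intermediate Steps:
H(t) = 2*t/(-2 + t) (H(t) = (2*t)/(-2 + t) = 2*t/(-2 + t))
D = 9 (D = (2 + 1*1)**2 = (2 + 1)**2 = 3**2 = 9)
m(q, F) = 9
(1847 + m(47, -5 + H(-1))) + 564 = (1847 + 9) + 564 = 1856 + 564 = 2420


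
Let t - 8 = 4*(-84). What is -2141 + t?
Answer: -2469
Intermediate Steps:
t = -328 (t = 8 + 4*(-84) = 8 - 336 = -328)
-2141 + t = -2141 - 328 = -2469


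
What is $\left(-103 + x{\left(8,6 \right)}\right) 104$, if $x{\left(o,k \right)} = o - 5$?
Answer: $-10400$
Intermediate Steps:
$x{\left(o,k \right)} = -5 + o$ ($x{\left(o,k \right)} = o - 5 = -5 + o$)
$\left(-103 + x{\left(8,6 \right)}\right) 104 = \left(-103 + \left(-5 + 8\right)\right) 104 = \left(-103 + 3\right) 104 = \left(-100\right) 104 = -10400$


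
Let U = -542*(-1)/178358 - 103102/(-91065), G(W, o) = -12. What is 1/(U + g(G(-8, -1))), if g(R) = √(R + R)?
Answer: 74870009107841744355/1667842632943344645529 - 131904063782006706450*I*√6/1667842632943344645529 ≈ 0.04489 - 0.19372*I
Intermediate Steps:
g(R) = √2*√R (g(R) = √(2*R) = √2*√R)
U = 9219211873/8121085635 (U = 542*(1/178358) - 103102*(-1/91065) = 271/89179 + 103102/91065 = 9219211873/8121085635 ≈ 1.1352)
1/(U + g(G(-8, -1))) = 1/(9219211873/8121085635 + √2*√(-12)) = 1/(9219211873/8121085635 + √2*(2*I*√3)) = 1/(9219211873/8121085635 + 2*I*√6)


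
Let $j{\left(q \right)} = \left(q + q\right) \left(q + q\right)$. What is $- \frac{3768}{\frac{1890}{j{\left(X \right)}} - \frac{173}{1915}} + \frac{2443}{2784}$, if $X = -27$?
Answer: $- \frac{1084641562351}{160589472} \approx -6754.1$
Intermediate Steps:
$j{\left(q \right)} = 4 q^{2}$ ($j{\left(q \right)} = 2 q 2 q = 4 q^{2}$)
$- \frac{3768}{\frac{1890}{j{\left(X \right)}} - \frac{173}{1915}} + \frac{2443}{2784} = - \frac{3768}{\frac{1890}{4 \left(-27\right)^{2}} - \frac{173}{1915}} + \frac{2443}{2784} = - \frac{3768}{\frac{1890}{4 \cdot 729} - \frac{173}{1915}} + 2443 \cdot \frac{1}{2784} = - \frac{3768}{\frac{1890}{2916} - \frac{173}{1915}} + \frac{2443}{2784} = - \frac{3768}{1890 \cdot \frac{1}{2916} - \frac{173}{1915}} + \frac{2443}{2784} = - \frac{3768}{\frac{35}{54} - \frac{173}{1915}} + \frac{2443}{2784} = - \frac{3768}{\frac{57683}{103410}} + \frac{2443}{2784} = \left(-3768\right) \frac{103410}{57683} + \frac{2443}{2784} = - \frac{389648880}{57683} + \frac{2443}{2784} = - \frac{1084641562351}{160589472}$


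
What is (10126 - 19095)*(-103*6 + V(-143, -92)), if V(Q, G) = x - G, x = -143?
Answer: 6000261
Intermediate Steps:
V(Q, G) = -143 - G
(10126 - 19095)*(-103*6 + V(-143, -92)) = (10126 - 19095)*(-103*6 + (-143 - 1*(-92))) = -8969*(-618 + (-143 + 92)) = -8969*(-618 - 51) = -8969*(-669) = 6000261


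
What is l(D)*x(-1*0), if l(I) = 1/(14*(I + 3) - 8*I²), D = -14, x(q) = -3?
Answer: 1/574 ≈ 0.0017422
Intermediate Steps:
l(I) = 1/(42 - 8*I² + 14*I) (l(I) = 1/(14*(3 + I) - 8*I²) = 1/((42 + 14*I) - 8*I²) = 1/(42 - 8*I² + 14*I))
l(D)*x(-1*0) = (1/(2*(21 - 4*(-14)² + 7*(-14))))*(-3) = (1/(2*(21 - 4*196 - 98)))*(-3) = (1/(2*(21 - 784 - 98)))*(-3) = ((½)/(-861))*(-3) = ((½)*(-1/861))*(-3) = -1/1722*(-3) = 1/574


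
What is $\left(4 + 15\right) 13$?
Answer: $247$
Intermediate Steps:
$\left(4 + 15\right) 13 = 19 \cdot 13 = 247$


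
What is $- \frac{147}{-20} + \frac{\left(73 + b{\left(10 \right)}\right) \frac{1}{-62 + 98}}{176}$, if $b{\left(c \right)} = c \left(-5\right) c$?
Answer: $\frac{230713}{31680} \approx 7.2826$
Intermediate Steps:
$b{\left(c \right)} = - 5 c^{2}$ ($b{\left(c \right)} = - 5 c c = - 5 c^{2}$)
$- \frac{147}{-20} + \frac{\left(73 + b{\left(10 \right)}\right) \frac{1}{-62 + 98}}{176} = - \frac{147}{-20} + \frac{\left(73 - 5 \cdot 10^{2}\right) \frac{1}{-62 + 98}}{176} = \left(-147\right) \left(- \frac{1}{20}\right) + \frac{73 - 500}{36} \cdot \frac{1}{176} = \frac{147}{20} + \left(73 - 500\right) \frac{1}{36} \cdot \frac{1}{176} = \frac{147}{20} + \left(-427\right) \frac{1}{36} \cdot \frac{1}{176} = \frac{147}{20} - \frac{427}{6336} = \frac{230713}{31680}$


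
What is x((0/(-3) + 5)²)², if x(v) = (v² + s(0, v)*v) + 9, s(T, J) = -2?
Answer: 341056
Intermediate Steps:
x(v) = 9 + v² - 2*v (x(v) = (v² - 2*v) + 9 = 9 + v² - 2*v)
x((0/(-3) + 5)²)² = (9 + ((0/(-3) + 5)²)² - 2*(0/(-3) + 5)²)² = (9 + ((0*(-⅓) + 5)²)² - 2*(0*(-⅓) + 5)²)² = (9 + ((0 + 5)²)² - 2*(0 + 5)²)² = (9 + (5²)² - 2*5²)² = (9 + 25² - 2*25)² = (9 + 625 - 50)² = 584² = 341056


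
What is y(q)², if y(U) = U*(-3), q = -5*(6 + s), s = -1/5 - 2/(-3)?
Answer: 9409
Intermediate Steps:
s = 7/15 (s = -1*⅕ - 2*(-⅓) = -⅕ + ⅔ = 7/15 ≈ 0.46667)
q = -97/3 (q = -5*(6 + 7/15) = -5*97/15 = -97/3 ≈ -32.333)
y(U) = -3*U
y(q)² = (-3*(-97/3))² = 97² = 9409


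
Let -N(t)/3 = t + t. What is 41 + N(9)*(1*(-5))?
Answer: 311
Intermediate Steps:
N(t) = -6*t (N(t) = -3*(t + t) = -6*t)
41 + N(9)*(1*(-5)) = 41 + (-6*9)*(1*(-5)) = 41 - 54*(-5) = 41 + 270 = 311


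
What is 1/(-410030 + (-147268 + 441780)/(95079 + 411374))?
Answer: -506453/207660629078 ≈ -2.4389e-6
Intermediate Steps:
1/(-410030 + (-147268 + 441780)/(95079 + 411374)) = 1/(-410030 + 294512/506453) = 1/(-207660629078/506453) = -506453/207660629078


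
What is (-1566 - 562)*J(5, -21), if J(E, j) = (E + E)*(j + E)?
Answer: 340480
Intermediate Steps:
J(E, j) = 2*E*(E + j) (J(E, j) = (2*E)*(E + j) = 2*E*(E + j))
(-1566 - 562)*J(5, -21) = (-1566 - 562)*(2*5*(5 - 21)) = -4256*5*(-16) = -2128*(-160) = 340480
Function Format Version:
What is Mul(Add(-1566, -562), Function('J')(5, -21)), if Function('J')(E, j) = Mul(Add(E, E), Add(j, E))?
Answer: 340480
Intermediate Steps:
Function('J')(E, j) = Mul(2, E, Add(E, j)) (Function('J')(E, j) = Mul(Mul(2, E), Add(E, j)) = Mul(2, E, Add(E, j)))
Mul(Add(-1566, -562), Function('J')(5, -21)) = Mul(Add(-1566, -562), Mul(2, 5, Add(5, -21))) = Mul(-2128, Mul(2, 5, -16)) = Mul(-2128, -160) = 340480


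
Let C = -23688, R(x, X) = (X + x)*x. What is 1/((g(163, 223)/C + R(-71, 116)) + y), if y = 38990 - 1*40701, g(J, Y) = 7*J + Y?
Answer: -5922/29053673 ≈ -0.00020383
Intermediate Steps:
g(J, Y) = Y + 7*J
R(x, X) = x*(X + x)
y = -1711 (y = 38990 - 40701 = -1711)
1/((g(163, 223)/C + R(-71, 116)) + y) = 1/(((223 + 7*163)/(-23688) - 71*(116 - 71)) - 1711) = 1/(((223 + 1141)*(-1/23688) - 71*45) - 1711) = 1/((1364*(-1/23688) - 3195) - 1711) = 1/((-341/5922 - 3195) - 1711) = 1/(-18921131/5922 - 1711) = 1/(-29053673/5922) = -5922/29053673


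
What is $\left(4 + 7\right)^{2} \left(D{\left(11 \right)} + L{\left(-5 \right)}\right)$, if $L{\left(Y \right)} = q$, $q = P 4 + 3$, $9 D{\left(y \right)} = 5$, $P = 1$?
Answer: $\frac{8228}{9} \approx 914.22$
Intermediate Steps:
$D{\left(y \right)} = \frac{5}{9}$ ($D{\left(y \right)} = \frac{1}{9} \cdot 5 = \frac{5}{9}$)
$q = 7$ ($q = 1 \cdot 4 + 3 = 4 + 3 = 7$)
$L{\left(Y \right)} = 7$
$\left(4 + 7\right)^{2} \left(D{\left(11 \right)} + L{\left(-5 \right)}\right) = \left(4 + 7\right)^{2} \left(\frac{5}{9} + 7\right) = 11^{2} \cdot \frac{68}{9} = 121 \cdot \frac{68}{9} = \frac{8228}{9}$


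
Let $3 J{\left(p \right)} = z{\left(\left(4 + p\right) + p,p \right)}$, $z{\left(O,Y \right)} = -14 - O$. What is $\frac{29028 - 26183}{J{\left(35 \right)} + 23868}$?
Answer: $\frac{8535}{71516} \approx 0.11934$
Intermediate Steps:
$J{\left(p \right)} = -6 - \frac{2 p}{3}$ ($J{\left(p \right)} = \frac{-14 - \left(\left(4 + p\right) + p\right)}{3} = \frac{-14 - \left(4 + 2 p\right)}{3} = \frac{-18 - 2 p}{3} = -6 - \frac{2 p}{3}$)
$\frac{29028 - 26183}{J{\left(35 \right)} + 23868} = \frac{29028 - 26183}{\left(-6 - \frac{70}{3}\right) + 23868} = \frac{2845}{\left(-6 - \frac{70}{3}\right) + 23868} = \frac{2845}{- \frac{88}{3} + 23868} = \frac{2845}{\frac{71516}{3}} = 2845 \cdot \frac{3}{71516} = \frac{8535}{71516}$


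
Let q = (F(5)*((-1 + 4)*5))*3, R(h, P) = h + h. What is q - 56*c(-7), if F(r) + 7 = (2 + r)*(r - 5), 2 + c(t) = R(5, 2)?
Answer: -763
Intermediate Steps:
R(h, P) = 2*h
c(t) = 8 (c(t) = -2 + 2*5 = -2 + 10 = 8)
F(r) = -7 + (-5 + r)*(2 + r) (F(r) = -7 + (2 + r)*(r - 5) = -7 + (2 + r)*(-5 + r) = -7 + (-5 + r)*(2 + r))
q = -315 (q = ((-17 + 5**2 - 3*5)*((-1 + 4)*5))*3 = ((-17 + 25 - 15)*(3*5))*3 = -7*15*3 = -105*3 = -315)
q - 56*c(-7) = -315 - 56*8 = -315 - 448 = -763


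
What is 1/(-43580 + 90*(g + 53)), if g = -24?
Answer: -1/40970 ≈ -2.4408e-5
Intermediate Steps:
1/(-43580 + 90*(g + 53)) = 1/(-43580 + 90*(-24 + 53)) = 1/(-43580 + 90*29) = 1/(-43580 + 2610) = 1/(-40970) = -1/40970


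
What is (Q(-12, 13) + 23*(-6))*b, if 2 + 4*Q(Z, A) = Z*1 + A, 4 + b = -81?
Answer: 47005/4 ≈ 11751.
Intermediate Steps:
b = -85 (b = -4 - 81 = -85)
Q(Z, A) = -1/2 + A/4 + Z/4 (Q(Z, A) = -1/2 + (Z*1 + A)/4 = -1/2 + (Z + A)/4 = -1/2 + (A + Z)/4 = -1/2 + (A/4 + Z/4) = -1/2 + A/4 + Z/4)
(Q(-12, 13) + 23*(-6))*b = ((-1/2 + (1/4)*13 + (1/4)*(-12)) + 23*(-6))*(-85) = ((-1/2 + 13/4 - 3) - 138)*(-85) = (-1/4 - 138)*(-85) = -553/4*(-85) = 47005/4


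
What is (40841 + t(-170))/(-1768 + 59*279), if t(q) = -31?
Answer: 5830/2099 ≈ 2.7775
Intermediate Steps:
(40841 + t(-170))/(-1768 + 59*279) = (40841 - 31)/(-1768 + 59*279) = 40810/(-1768 + 16461) = 40810/14693 = 40810*(1/14693) = 5830/2099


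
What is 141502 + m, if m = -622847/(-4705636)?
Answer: 665857528119/4705636 ≈ 1.4150e+5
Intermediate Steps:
m = 622847/4705636 (m = -622847*(-1/4705636) = 622847/4705636 ≈ 0.13236)
141502 + m = 141502 + 622847/4705636 = 665857528119/4705636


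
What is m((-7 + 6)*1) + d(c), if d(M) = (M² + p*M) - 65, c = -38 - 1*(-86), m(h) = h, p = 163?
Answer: 10062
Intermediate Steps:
c = 48 (c = -38 + 86 = 48)
d(M) = -65 + M² + 163*M (d(M) = (M² + 163*M) - 65 = -65 + M² + 163*M)
m((-7 + 6)*1) + d(c) = (-7 + 6)*1 + (-65 + 48² + 163*48) = -1*1 + (-65 + 2304 + 7824) = -1 + 10063 = 10062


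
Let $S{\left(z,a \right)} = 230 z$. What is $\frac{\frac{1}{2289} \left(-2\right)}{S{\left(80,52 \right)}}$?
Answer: $- \frac{1}{21058800} \approx -4.7486 \cdot 10^{-8}$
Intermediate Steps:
$\frac{\frac{1}{2289} \left(-2\right)}{S{\left(80,52 \right)}} = \frac{\frac{1}{2289} \left(-2\right)}{230 \cdot 80} = \frac{\frac{1}{2289} \left(-2\right)}{18400} = \left(- \frac{2}{2289}\right) \frac{1}{18400} = - \frac{1}{21058800}$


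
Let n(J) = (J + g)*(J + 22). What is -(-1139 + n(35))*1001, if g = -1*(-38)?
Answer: -3025022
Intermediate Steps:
g = 38
n(J) = (22 + J)*(38 + J) (n(J) = (J + 38)*(J + 22) = (38 + J)*(22 + J) = (22 + J)*(38 + J))
-(-1139 + n(35))*1001 = -(-1139 + (836 + 35² + 60*35))*1001 = -(-1139 + (836 + 1225 + 2100))*1001 = -(-1139 + 4161)*1001 = -3022*1001 = -1*3025022 = -3025022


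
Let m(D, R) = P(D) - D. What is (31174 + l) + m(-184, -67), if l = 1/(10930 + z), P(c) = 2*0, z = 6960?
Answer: 560994621/17890 ≈ 31358.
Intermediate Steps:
P(c) = 0
l = 1/17890 (l = 1/(10930 + 6960) = 1/17890 ≈ 5.5897e-5)
m(D, R) = -D (m(D, R) = 0 - D = -D)
(31174 + l) + m(-184, -67) = (31174 + 1/17890) - 1*(-184) = 557702861/17890 + 184 = 560994621/17890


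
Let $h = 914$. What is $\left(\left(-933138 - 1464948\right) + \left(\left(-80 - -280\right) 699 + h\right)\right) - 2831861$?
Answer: $-5089233$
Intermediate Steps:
$\left(\left(-933138 - 1464948\right) + \left(\left(-80 - -280\right) 699 + h\right)\right) - 2831861 = \left(\left(-933138 - 1464948\right) + \left(\left(-80 - -280\right) 699 + 914\right)\right) - 2831861 = \left(-2398086 + \left(\left(-80 + 280\right) 699 + 914\right)\right) - 2831861 = \left(-2398086 + \left(200 \cdot 699 + 914\right)\right) - 2831861 = \left(-2398086 + \left(139800 + 914\right)\right) - 2831861 = \left(-2398086 + 140714\right) - 2831861 = -2257372 - 2831861 = -5089233$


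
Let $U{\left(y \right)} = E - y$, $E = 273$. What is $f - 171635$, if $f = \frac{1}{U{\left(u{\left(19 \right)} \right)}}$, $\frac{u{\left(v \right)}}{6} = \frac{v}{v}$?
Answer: $- \frac{45826544}{267} \approx -1.7164 \cdot 10^{5}$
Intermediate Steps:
$u{\left(v \right)} = 6$ ($u{\left(v \right)} = 6 \frac{v}{v} = 6 \cdot 1 = 6$)
$U{\left(y \right)} = 273 - y$
$f = \frac{1}{267}$ ($f = \frac{1}{273 - 6} = \frac{1}{267} \approx 0.0037453$)
$f - 171635 = \frac{1}{267} - 171635 = - \frac{45826544}{267}$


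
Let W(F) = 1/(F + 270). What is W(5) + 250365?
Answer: 68850376/275 ≈ 2.5037e+5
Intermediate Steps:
W(F) = 1/(270 + F)
W(5) + 250365 = 1/(270 + 5) + 250365 = 1/275 + 250365 = 68850376/275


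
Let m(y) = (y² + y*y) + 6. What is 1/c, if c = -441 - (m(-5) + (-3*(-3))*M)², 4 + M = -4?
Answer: -1/697 ≈ -0.0014347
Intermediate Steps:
M = -8 (M = -4 - 4 = -8)
m(y) = 6 + 2*y² (m(y) = (y² + y²) + 6 = 2*y² + 6 = 6 + 2*y²)
c = -697 (c = -441 - ((6 + 2*(-5)²) - 3*(-3)*(-8))² = -441 - ((6 + 2*25) + 9*(-8))² = -441 - ((6 + 50) - 72)² = -441 - (56 - 72)² = -441 - 1*(-16)² = -441 - 1*256 = -441 - 256 = -697)
1/c = 1/(-697) = -1/697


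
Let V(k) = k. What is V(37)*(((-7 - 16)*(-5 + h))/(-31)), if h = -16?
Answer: -17871/31 ≈ -576.48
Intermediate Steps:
V(37)*(((-7 - 16)*(-5 + h))/(-31)) = 37*(((-7 - 16)*(-5 - 16))/(-31)) = 37*(-23*(-21)*(-1/31)) = 37*(483*(-1/31)) = 37*(-483/31) = -17871/31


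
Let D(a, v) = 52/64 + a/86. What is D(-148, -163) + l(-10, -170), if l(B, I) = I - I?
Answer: -625/688 ≈ -0.90843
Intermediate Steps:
l(B, I) = 0
D(a, v) = 13/16 + a/86 (D(a, v) = 52*(1/64) + a*(1/86) = 13/16 + a/86)
D(-148, -163) + l(-10, -170) = (13/16 + (1/86)*(-148)) + 0 = (13/16 - 74/43) + 0 = -625/688 + 0 = -625/688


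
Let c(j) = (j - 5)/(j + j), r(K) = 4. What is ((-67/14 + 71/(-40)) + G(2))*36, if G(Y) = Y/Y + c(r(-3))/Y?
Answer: -28341/140 ≈ -202.44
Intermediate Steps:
c(j) = (-5 + j)/(2*j) (c(j) = (-5 + j)/((2*j)) = (-5 + j)*(1/(2*j)) = (-5 + j)/(2*j))
G(Y) = 1 - 1/(8*Y) (G(Y) = Y/Y + ((1/2)*(-5 + 4)/4)/Y = 1 + ((1/2)*(1/4)*(-1))/Y = 1 - 1/(8*Y))
((-67/14 + 71/(-40)) + G(2))*36 = ((-67/14 + 71/(-40)) + (-1/8 + 2)/2)*36 = ((-67*1/14 + 71*(-1/40)) + (1/2)*(15/8))*36 = ((-67/14 - 71/40) + 15/16)*36 = (-1837/280 + 15/16)*36 = -3149/560*36 = -28341/140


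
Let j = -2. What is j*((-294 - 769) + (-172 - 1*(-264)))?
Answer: 1942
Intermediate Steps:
j*((-294 - 769) + (-172 - 1*(-264))) = -2*((-294 - 769) + (-172 - 1*(-264))) = -2*(-1063 + (-172 + 264)) = -2*(-1063 + 92) = -2*(-971) = 1942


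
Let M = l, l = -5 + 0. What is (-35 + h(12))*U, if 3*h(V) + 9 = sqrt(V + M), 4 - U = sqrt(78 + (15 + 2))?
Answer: -(4 - sqrt(95))*(114 - sqrt(7))/3 ≈ 213.31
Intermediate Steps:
l = -5
M = -5
U = 4 - sqrt(95) (U = 4 - sqrt(78 + (15 + 2)) = 4 - sqrt(78 + 17) = 4 - sqrt(95) ≈ -5.7468)
h(V) = -3 + sqrt(-5 + V)/3 (h(V) = -3 + sqrt(V - 5)/3 = -3 + sqrt(-5 + V)/3)
(-35 + h(12))*U = (-35 + (-3 + sqrt(-5 + 12)/3))*(4 - sqrt(95)) = (-35 + (-3 + sqrt(7)/3))*(4 - sqrt(95)) = (-38 + sqrt(7)/3)*(4 - sqrt(95))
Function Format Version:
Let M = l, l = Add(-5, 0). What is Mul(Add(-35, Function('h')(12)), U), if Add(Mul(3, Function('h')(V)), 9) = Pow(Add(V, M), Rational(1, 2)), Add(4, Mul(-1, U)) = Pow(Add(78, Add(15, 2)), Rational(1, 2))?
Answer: Mul(Rational(-1, 3), Add(4, Mul(-1, Pow(95, Rational(1, 2)))), Add(114, Mul(-1, Pow(7, Rational(1, 2))))) ≈ 213.31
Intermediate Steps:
l = -5
M = -5
U = Add(4, Mul(-1, Pow(95, Rational(1, 2)))) (U = Add(4, Mul(-1, Pow(Add(78, Add(15, 2)), Rational(1, 2)))) = Add(4, Mul(-1, Pow(Add(78, 17), Rational(1, 2)))) = Add(4, Mul(-1, Pow(95, Rational(1, 2)))) ≈ -5.7468)
Function('h')(V) = Add(-3, Mul(Rational(1, 3), Pow(Add(-5, V), Rational(1, 2)))) (Function('h')(V) = Add(-3, Mul(Rational(1, 3), Pow(Add(V, -5), Rational(1, 2)))) = Add(-3, Mul(Rational(1, 3), Pow(Add(-5, V), Rational(1, 2)))))
Mul(Add(-35, Function('h')(12)), U) = Mul(Add(-35, Add(-3, Mul(Rational(1, 3), Pow(Add(-5, 12), Rational(1, 2))))), Add(4, Mul(-1, Pow(95, Rational(1, 2))))) = Mul(Add(-35, Add(-3, Mul(Rational(1, 3), Pow(7, Rational(1, 2))))), Add(4, Mul(-1, Pow(95, Rational(1, 2))))) = Mul(Add(-38, Mul(Rational(1, 3), Pow(7, Rational(1, 2)))), Add(4, Mul(-1, Pow(95, Rational(1, 2)))))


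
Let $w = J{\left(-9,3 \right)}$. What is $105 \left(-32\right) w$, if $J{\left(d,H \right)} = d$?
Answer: $30240$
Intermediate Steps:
$w = -9$
$105 \left(-32\right) w = 105 \left(-32\right) \left(-9\right) = \left(-3360\right) \left(-9\right) = 30240$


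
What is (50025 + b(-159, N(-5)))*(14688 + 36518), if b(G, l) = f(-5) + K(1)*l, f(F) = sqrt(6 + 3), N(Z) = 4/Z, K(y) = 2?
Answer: 12808259192/5 ≈ 2.5617e+9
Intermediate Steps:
f(F) = 3 (f(F) = sqrt(9) = 3)
b(G, l) = 3 + 2*l
(50025 + b(-159, N(-5)))*(14688 + 36518) = (50025 + (3 + 2*(4/(-5))))*(14688 + 36518) = (50025 + (3 + 2*(4*(-1/5))))*51206 = (50025 + (3 + 2*(-4/5)))*51206 = (50025 + (3 - 8/5))*51206 = (50025 + 7/5)*51206 = (250132/5)*51206 = 12808259192/5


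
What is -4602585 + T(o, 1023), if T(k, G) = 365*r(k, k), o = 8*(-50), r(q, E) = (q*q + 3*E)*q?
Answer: -23189402585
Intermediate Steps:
r(q, E) = q*(q² + 3*E) (r(q, E) = (q² + 3*E)*q = q*(q² + 3*E))
o = -400
T(k, G) = 365*k*(k² + 3*k) (T(k, G) = 365*(k*(k² + 3*k)) = 365*k*(k² + 3*k))
-4602585 + T(o, 1023) = -4602585 + 365*(-400)²*(3 - 400) = -4602585 + 365*160000*(-397) = -4602585 - 23184800000 = -23189402585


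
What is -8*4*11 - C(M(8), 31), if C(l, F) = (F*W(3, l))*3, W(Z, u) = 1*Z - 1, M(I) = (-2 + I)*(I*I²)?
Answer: -538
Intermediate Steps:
M(I) = I³*(-2 + I) (M(I) = (-2 + I)*I³ = I³*(-2 + I))
W(Z, u) = -1 + Z (W(Z, u) = Z - 1 = -1 + Z)
C(l, F) = 6*F (C(l, F) = (F*(-1 + 3))*3 = (F*2)*3 = (2*F)*3 = 6*F)
-8*4*11 - C(M(8), 31) = -8*4*11 - 6*31 = -32*11 - 1*186 = -352 - 186 = -538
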